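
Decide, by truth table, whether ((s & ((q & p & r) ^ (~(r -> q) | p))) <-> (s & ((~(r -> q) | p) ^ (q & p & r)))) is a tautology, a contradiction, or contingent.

p  q  r  s     (q & p & r)  (r -> q)  ~(r -> q)  (~(r -> q) | p)  φ
1  1  1  1          1          1          0             1         1
1  1  1  0          1          1          0             1         1
1  1  0  1          0          1          0             1         1
1  1  0  0          0          1          0             1         1
1  0  1  1          0          0          1             1         1
1  0  1  0          0          0          1             1         1
1  0  0  1          0          1          0             1         1
1  0  0  0          0          1          0             1         1
0  1  1  1          0          1          0             0         1
0  1  1  0          0          1          0             0         1
0  1  0  1          0          1          0             0         1
0  1  0  0          0          1          0             0         1
0  0  1  1          0          0          1             1         1
0  0  1  0          0          0          1             1         1
0  0  0  1          0          1          0             0         1
0  0  0  0          0          1          0             0         1
Every row is 1, so the formula is a tautology.

tautology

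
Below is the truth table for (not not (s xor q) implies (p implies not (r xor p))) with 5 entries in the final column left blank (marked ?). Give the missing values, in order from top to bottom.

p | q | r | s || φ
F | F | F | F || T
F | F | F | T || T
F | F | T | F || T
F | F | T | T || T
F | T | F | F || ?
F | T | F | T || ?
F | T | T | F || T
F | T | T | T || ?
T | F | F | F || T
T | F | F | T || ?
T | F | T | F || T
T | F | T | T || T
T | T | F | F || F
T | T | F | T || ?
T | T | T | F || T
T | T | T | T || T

Row p=F, q=T, r=F, s=F: not not (s xor q) = T, (p implies not (r xor p)) = T, so the formula = T.
Row p=F, q=T, r=F, s=T: not not (s xor q) = F, (p implies not (r xor p)) = T, so the formula = T.
Row p=F, q=T, r=T, s=T: not not (s xor q) = F, (p implies not (r xor p)) = T, so the formula = T.
Row p=T, q=F, r=F, s=T: not not (s xor q) = T, (p implies not (r xor p)) = F, so the formula = F.
Row p=T, q=T, r=F, s=T: not not (s xor q) = F, (p implies not (r xor p)) = F, so the formula = T.

T, T, T, F, T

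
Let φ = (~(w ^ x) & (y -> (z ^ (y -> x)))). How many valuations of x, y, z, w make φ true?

x  y  z  w  |  φ
F  F  F  F  |  T
F  F  F  T  |  F
F  F  T  F  |  T
F  F  T  T  |  F
F  T  F  F  |  F
F  T  F  T  |  F
F  T  T  F  |  T
F  T  T  T  |  F
T  F  F  F  |  F
T  F  F  T  |  T
T  F  T  F  |  F
T  F  T  T  |  T
T  T  F  F  |  F
T  T  F  T  |  T
T  T  T  F  |  F
T  T  T  T  |  F
The formula is true on 6 of the 16 rows.

6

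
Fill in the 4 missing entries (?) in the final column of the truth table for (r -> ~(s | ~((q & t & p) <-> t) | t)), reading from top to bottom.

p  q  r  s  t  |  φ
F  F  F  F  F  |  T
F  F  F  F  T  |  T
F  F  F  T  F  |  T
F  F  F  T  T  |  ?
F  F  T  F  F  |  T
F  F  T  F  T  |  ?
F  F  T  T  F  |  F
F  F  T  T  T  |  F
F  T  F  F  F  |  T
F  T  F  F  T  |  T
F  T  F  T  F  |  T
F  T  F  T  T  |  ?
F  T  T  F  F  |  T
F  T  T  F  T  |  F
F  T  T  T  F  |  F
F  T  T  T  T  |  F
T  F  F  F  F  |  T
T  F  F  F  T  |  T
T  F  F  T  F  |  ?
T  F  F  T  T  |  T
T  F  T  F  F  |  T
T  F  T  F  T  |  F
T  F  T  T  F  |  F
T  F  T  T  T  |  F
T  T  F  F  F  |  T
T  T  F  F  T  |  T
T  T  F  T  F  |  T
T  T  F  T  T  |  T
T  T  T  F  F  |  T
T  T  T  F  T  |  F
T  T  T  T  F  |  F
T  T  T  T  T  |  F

Row p=F, q=F, r=F, s=T, t=T: ~(s | ~((q & t & p) <-> t) | t) = F, so the formula = T.
Row p=F, q=F, r=T, s=F, t=T: ~(s | ~((q & t & p) <-> t) | t) = F, so the formula = F.
Row p=F, q=T, r=F, s=T, t=T: ~(s | ~((q & t & p) <-> t) | t) = F, so the formula = T.
Row p=T, q=F, r=F, s=T, t=F: ~(s | ~((q & t & p) <-> t) | t) = F, so the formula = T.

T, F, T, T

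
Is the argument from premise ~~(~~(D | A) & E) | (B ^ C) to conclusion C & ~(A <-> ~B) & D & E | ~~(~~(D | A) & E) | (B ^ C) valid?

A  B  C  D  E  |  φ  ψ
0  0  0  0  0  |  0  0
0  0  0  0  1  |  0  0
0  0  0  1  0  |  0  0
0  0  0  1  1  |  1  1
0  0  1  0  0  |  1  1
0  0  1  0  1  |  1  1
0  0  1  1  0  |  1  1
0  0  1  1  1  |  1  1
0  1  0  0  0  |  1  1
0  1  0  0  1  |  1  1
0  1  0  1  0  |  1  1
0  1  0  1  1  |  1  1
0  1  1  0  0  |  0  0
0  1  1  0  1  |  0  0
0  1  1  1  0  |  0  0
0  1  1  1  1  |  1  1
1  0  0  0  0  |  0  0
1  0  0  0  1  |  1  1
1  0  0  1  0  |  0  0
1  0  0  1  1  |  1  1
1  0  1  0  0  |  1  1
1  0  1  0  1  |  1  1
1  0  1  1  0  |  1  1
1  0  1  1  1  |  1  1
1  1  0  0  0  |  1  1
1  1  0  0  1  |  1  1
1  1  0  1  0  |  1  1
1  1  0  1  1  |  1  1
1  1  1  0  0  |  0  0
1  1  1  0  1  |  1  1
1  1  1  1  0  |  0  0
1  1  1  1  1  |  1  1
In every row where φ is true, ψ is also true, so φ ⊨ ψ.

yes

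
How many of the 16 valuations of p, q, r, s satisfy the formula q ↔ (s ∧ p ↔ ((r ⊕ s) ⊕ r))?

8

  p   |   q   |   r   |   s   | (s ∧ p) | (r ⊕ s) | ((r ⊕ s) ⊕ r) | ((s ∧ p) ↔ ((r ⊕ s) ⊕ r)) | (q ↔ ((s ∧ p) ↔ ((r ⊕ s) ⊕ r)))
----- | ----- | ----- | ----- | ------- | ------- | ------------- | ------------------------- | -------------------------------
 True |  True |  True |  True |   True  |  False  |      True     |            True           |               True             
 True |  True |  True | False |  False  |   True  |     False     |            True           |               True             
 True |  True | False |  True |   True  |   True  |      True     |            True           |               True             
 True |  True | False | False |  False  |  False  |     False     |            True           |               True             
 True | False |  True |  True |   True  |  False  |      True     |            True           |              False             
 True | False |  True | False |  False  |   True  |     False     |            True           |              False             
 True | False | False |  True |   True  |   True  |      True     |            True           |              False             
 True | False | False | False |  False  |  False  |     False     |            True           |              False             
False |  True |  True |  True |  False  |  False  |      True     |           False           |              False             
False |  True |  True | False |  False  |   True  |     False     |            True           |               True             
False |  True | False |  True |  False  |   True  |      True     |           False           |              False             
False |  True | False | False |  False  |  False  |     False     |            True           |               True             
False | False |  True |  True |  False  |  False  |      True     |           False           |               True             
False | False |  True | False |  False  |   True  |     False     |            True           |              False             
False | False | False |  True |  False  |   True  |      True     |           False           |               True             
False | False | False | False |  False  |  False  |     False     |            True           |              False             
The formula is true on 8 of the 16 rows.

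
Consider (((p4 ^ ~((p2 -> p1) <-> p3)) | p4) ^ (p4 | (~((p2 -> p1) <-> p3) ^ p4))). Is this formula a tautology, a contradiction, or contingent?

p1 | p2 | p3 | p4 | φ
-- | -- | -- | -- | -
0  | 0  | 0  | 0  | 0
0  | 0  | 0  | 1  | 0
0  | 0  | 1  | 0  | 0
0  | 0  | 1  | 1  | 0
0  | 1  | 0  | 0  | 0
0  | 1  | 0  | 1  | 0
0  | 1  | 1  | 0  | 0
0  | 1  | 1  | 1  | 0
1  | 0  | 0  | 0  | 0
1  | 0  | 0  | 1  | 0
1  | 0  | 1  | 0  | 0
1  | 0  | 1  | 1  | 0
1  | 1  | 0  | 0  | 0
1  | 1  | 0  | 1  | 0
1  | 1  | 1  | 0  | 0
1  | 1  | 1  | 1  | 0
Every row is 0, so the formula is a contradiction.

contradiction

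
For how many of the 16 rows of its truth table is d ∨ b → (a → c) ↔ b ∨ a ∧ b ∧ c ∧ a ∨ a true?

a  b  c  d  |  φ
1  1  1  1  |  1
1  1  1  0  |  1
1  1  0  1  |  0
1  1  0  0  |  0
1  0  1  1  |  1
1  0  1  0  |  1
1  0  0  1  |  0
1  0  0  0  |  1
0  1  1  1  |  1
0  1  1  0  |  1
0  1  0  1  |  1
0  1  0  0  |  1
0  0  1  1  |  0
0  0  1  0  |  0
0  0  0  1  |  0
0  0  0  0  |  0
The formula is true on 9 of the 16 rows.

9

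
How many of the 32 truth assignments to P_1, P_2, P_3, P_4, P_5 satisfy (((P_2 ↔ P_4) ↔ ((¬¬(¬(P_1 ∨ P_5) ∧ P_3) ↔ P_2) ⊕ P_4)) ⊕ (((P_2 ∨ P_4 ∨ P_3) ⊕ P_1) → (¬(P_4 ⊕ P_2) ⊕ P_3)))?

8

P_1 | P_2 | P_3 | P_4 | P_5 | φ
--- | --- | --- | --- | --- | -
 0  |  0  |  0  |  0  |  0  | 0
 0  |  0  |  0  |  0  |  1  | 0
 0  |  0  |  0  |  1  |  0  | 1
 0  |  0  |  0  |  1  |  1  | 1
 0  |  0  |  1  |  0  |  0  | 0
 0  |  0  |  1  |  0  |  1  | 1
 0  |  0  |  1  |  1  |  0  | 1
 0  |  0  |  1  |  1  |  1  | 0
 0  |  1  |  0  |  0  |  0  | 1
 0  |  1  |  0  |  0  |  1  | 1
 0  |  1  |  0  |  1  |  0  | 0
 0  |  1  |  0  |  1  |  1  | 0
 0  |  1  |  1  |  0  |  0  | 1
 0  |  1  |  1  |  0  |  1  | 0
 0  |  1  |  1  |  1  |  0  | 0
 0  |  1  |  1  |  1  |  1  | 1
 1  |  0  |  0  |  0  |  0  | 0
 1  |  0  |  0  |  0  |  1  | 0
 1  |  0  |  0  |  1  |  0  | 0
 1  |  0  |  0  |  1  |  1  | 0
 1  |  0  |  1  |  0  |  0  | 0
 1  |  0  |  1  |  0  |  1  | 0
 1  |  0  |  1  |  1  |  0  | 0
 1  |  0  |  1  |  1  |  1  | 0
 1  |  1  |  0  |  0  |  0  | 0
 1  |  1  |  0  |  0  |  1  | 0
 1  |  1  |  0  |  1  |  0  | 0
 1  |  1  |  0  |  1  |  1  | 0
 1  |  1  |  1  |  0  |  0  | 0
 1  |  1  |  1  |  0  |  1  | 0
 1  |  1  |  1  |  1  |  0  | 0
 1  |  1  |  1  |  1  |  1  | 0
The formula is true on 8 of the 32 rows.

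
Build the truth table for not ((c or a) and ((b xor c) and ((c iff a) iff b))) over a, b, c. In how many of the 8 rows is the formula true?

7

a  b  c  |  φ
1  1  1  |  1
1  1  0  |  1
1  0  1  |  1
1  0  0  |  1
0  1  1  |  1
0  1  0  |  1
0  0  1  |  0
0  0  0  |  1
The formula is true on 7 of the 8 rows.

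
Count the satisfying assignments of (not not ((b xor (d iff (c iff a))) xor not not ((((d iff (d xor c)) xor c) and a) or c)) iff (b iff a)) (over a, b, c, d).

8

a | b | c | d || (c iff a) | (d iff (c iff a)) | (b xor (d iff (c iff a))) | (d xor c) | (d iff (d xor c)) | ((d iff (d xor c)) xor c) | (b iff a) | φ
T | T | T | T ||     T     |         T         |             F             |     F     |         F         |             T             |     T     | T
T | T | T | F ||     T     |         F         |             T             |     T     |         F         |             T             |     T     | F
T | T | F | T ||     F     |         F         |             T             |     T     |         T         |             T             |     T     | F
T | T | F | F ||     F     |         T         |             F             |     F     |         T         |             T             |     T     | T
T | F | T | T ||     T     |         T         |             T             |     F     |         F         |             T             |     F     | T
T | F | T | F ||     T     |         F         |             F             |     T     |         F         |             T             |     F     | F
T | F | F | T ||     F     |         F         |             F             |     T     |         T         |             T             |     F     | F
T | F | F | F ||     F     |         T         |             T             |     F     |         T         |             T             |     F     | T
F | T | T | T ||     F     |         F         |             T             |     F     |         F         |             T             |     F     | T
F | T | T | F ||     F     |         T         |             F             |     T     |         F         |             T             |     F     | F
F | T | F | T ||     T     |         T         |             F             |     T     |         T         |             T             |     F     | T
F | T | F | F ||     T     |         F         |             T             |     F     |         T         |             T             |     F     | F
F | F | T | T ||     F     |         F         |             F             |     F     |         F         |             T             |     T     | T
F | F | T | F ||     F     |         T         |             T             |     T     |         F         |             T             |     T     | F
F | F | F | T ||     T     |         T         |             T             |     T     |         T         |             T             |     T     | T
F | F | F | F ||     T     |         F         |             F             |     F     |         T         |             T             |     T     | F
The formula is true on 8 of the 16 rows.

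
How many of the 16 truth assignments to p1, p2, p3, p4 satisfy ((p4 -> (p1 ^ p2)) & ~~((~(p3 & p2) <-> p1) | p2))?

p1  p2  p3  p4     (p1 ^ p2)  (p4 -> (p1 ^ p2))  (p3 & p2)  ~(p3 & p2)  (~(p3 & p2) <-> p1)  ((~(p3 & p2) <-> p1) | p2)  ~((~(p3 & p2) <-> p1) | p2)  ~~((~(p3 & p2) <-> p1) | p2)  φ
0   0   0   0          0              1              0          1                0                       0                            1                            0                0
0   0   0   1          0              0              0          1                0                       0                            1                            0                0
0   0   1   0          0              1              0          1                0                       0                            1                            0                0
0   0   1   1          0              0              0          1                0                       0                            1                            0                0
0   1   0   0          1              1              0          1                0                       1                            0                            1                1
0   1   0   1          1              1              0          1                0                       1                            0                            1                1
0   1   1   0          1              1              1          0                1                       1                            0                            1                1
0   1   1   1          1              1              1          0                1                       1                            0                            1                1
1   0   0   0          1              1              0          1                1                       1                            0                            1                1
1   0   0   1          1              1              0          1                1                       1                            0                            1                1
1   0   1   0          1              1              0          1                1                       1                            0                            1                1
1   0   1   1          1              1              0          1                1                       1                            0                            1                1
1   1   0   0          0              1              0          1                1                       1                            0                            1                1
1   1   0   1          0              0              0          1                1                       1                            0                            1                0
1   1   1   0          0              1              1          0                0                       1                            0                            1                1
1   1   1   1          0              0              1          0                0                       1                            0                            1                0
The formula is true on 10 of the 16 rows.

10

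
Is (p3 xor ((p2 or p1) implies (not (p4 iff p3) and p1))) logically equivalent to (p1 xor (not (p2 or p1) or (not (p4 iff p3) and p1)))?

not equivalent

p1 | p2 | p3 | p4 || φ | ψ
T  | T  | T  | T  || T | T
T  | T  | T  | F  || F | F
T  | T  | F  | T  || T | F
T  | T  | F  | F  || F | T
T  | F  | T  | T  || T | T
T  | F  | T  | F  || F | F
T  | F  | F  | T  || T | F
T  | F  | F  | F  || F | T
F  | T  | T  | T  || T | F
F  | T  | T  | F  || T | F
F  | T  | F  | T  || F | F
F  | T  | F  | F  || F | F
F  | F  | T  | T  || F | T
F  | F  | T  | F  || F | T
F  | F  | F  | T  || T | T
F  | F  | F  | F  || T | T
The columns differ at p1=T, p2=T, p3=F, p4=T (φ=T, ψ=F), so they are not equivalent.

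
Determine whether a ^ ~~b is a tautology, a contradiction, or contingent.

contingent

a | b | ~b | ~~b | (a ^ ~~b)
- | - | -- | --- | ---------
T | T | F  |  T  |     F    
T | F | T  |  F  |     T    
F | T | F  |  T  |     T    
F | F | T  |  F  |     F    
2 of 4 rows are T, so the formula is contingent.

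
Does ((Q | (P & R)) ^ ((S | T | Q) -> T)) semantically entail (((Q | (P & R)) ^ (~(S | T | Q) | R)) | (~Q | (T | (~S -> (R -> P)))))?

no

  P   |   Q   |   R   |   S   |   T   |   φ   |   ψ  
----- | ----- | ----- | ----- | ----- | ----- | -----
False | False | False | False | False |  True |  True
False | False | False | False |  True |  True |  True
False | False | False |  True | False | False |  True
False | False | False |  True |  True |  True |  True
False | False |  True | False | False |  True |  True
False | False |  True | False |  True |  True |  True
False | False |  True |  True | False | False |  True
False | False |  True |  True |  True |  True |  True
False |  True | False | False | False |  True |  True
False |  True | False | False |  True | False |  True
False |  True | False |  True | False |  True |  True
False |  True | False |  True |  True | False |  True
False |  True |  True | False | False |  True | False
False |  True |  True | False |  True | False |  True
False |  True |  True |  True | False |  True |  True
False |  True |  True |  True |  True | False |  True
 True | False | False | False | False |  True |  True
 True | False | False | False |  True |  True |  True
 True | False | False |  True | False | False |  True
 True | False | False |  True |  True |  True |  True
 True | False |  True | False | False | False |  True
 True | False |  True | False |  True | False |  True
 True | False |  True |  True | False |  True |  True
 True | False |  True |  True |  True | False |  True
 True |  True | False | False | False |  True |  True
 True |  True | False | False |  True | False |  True
 True |  True | False |  True | False |  True |  True
 True |  True | False |  True |  True | False |  True
 True |  True |  True | False | False |  True |  True
 True |  True |  True | False |  True | False |  True
 True |  True |  True |  True | False |  True |  True
 True |  True |  True |  True |  True | False |  True
At P=False, Q=True, R=True, S=False, T=False we have φ true but ψ false, so φ does not entail ψ.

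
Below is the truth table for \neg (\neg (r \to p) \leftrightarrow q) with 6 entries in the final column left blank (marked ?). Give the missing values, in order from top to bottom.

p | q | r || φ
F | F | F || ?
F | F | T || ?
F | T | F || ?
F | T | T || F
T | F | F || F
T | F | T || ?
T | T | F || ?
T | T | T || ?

Row p=F, q=F, r=F: \neg (r \to p) = F, (\neg (r \to p) \leftrightarrow q) = T, so the formula = F.
Row p=F, q=F, r=T: \neg (r \to p) = T, (\neg (r \to p) \leftrightarrow q) = F, so the formula = T.
Row p=F, q=T, r=F: \neg (r \to p) = F, (\neg (r \to p) \leftrightarrow q) = F, so the formula = T.
Row p=T, q=F, r=T: \neg (r \to p) = F, (\neg (r \to p) \leftrightarrow q) = T, so the formula = F.
Row p=T, q=T, r=F: \neg (r \to p) = F, (\neg (r \to p) \leftrightarrow q) = F, so the formula = T.
Row p=T, q=T, r=T: \neg (r \to p) = F, (\neg (r \to p) \leftrightarrow q) = F, so the formula = T.

F, T, T, F, T, T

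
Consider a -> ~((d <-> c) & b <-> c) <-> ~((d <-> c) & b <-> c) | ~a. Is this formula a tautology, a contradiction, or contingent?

  a   |   b   |   c   |   d   || (d <-> c) | ((d <-> c) & b) | (((d <-> c) & b) <-> c) | ~(((d <-> c) & b) <-> c) |   ~a  |   φ  
False | False | False | False ||    True   |      False      |           True          |          False           |  True |  True
False | False | False |  True ||   False   |      False      |           True          |          False           |  True |  True
False | False |  True | False ||   False   |      False      |          False          |           True           |  True |  True
False | False |  True |  True ||    True   |      False      |          False          |           True           |  True |  True
False |  True | False | False ||    True   |       True      |          False          |           True           |  True |  True
False |  True | False |  True ||   False   |      False      |           True          |          False           |  True |  True
False |  True |  True | False ||   False   |      False      |          False          |           True           |  True |  True
False |  True |  True |  True ||    True   |       True      |           True          |          False           |  True |  True
 True | False | False | False ||    True   |      False      |           True          |          False           | False |  True
 True | False | False |  True ||   False   |      False      |           True          |          False           | False |  True
 True | False |  True | False ||   False   |      False      |          False          |           True           | False |  True
 True | False |  True |  True ||    True   |      False      |          False          |           True           | False |  True
 True |  True | False | False ||    True   |       True      |          False          |           True           | False |  True
 True |  True | False |  True ||   False   |      False      |           True          |          False           | False |  True
 True |  True |  True | False ||   False   |      False      |          False          |           True           | False |  True
 True |  True |  True |  True ||    True   |       True      |           True          |          False           | False |  True
Every row is True, so the formula is a tautology.

tautology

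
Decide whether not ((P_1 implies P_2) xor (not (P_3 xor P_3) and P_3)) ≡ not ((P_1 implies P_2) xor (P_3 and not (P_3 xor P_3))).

equivalent

 P_1  |  P_2  |  P_3  |   φ   |   ψ  
----- | ----- | ----- | ----- | -----
False | False | False | False | False
False | False |  True |  True |  True
False |  True | False | False | False
False |  True |  True |  True |  True
 True | False | False |  True |  True
 True | False |  True | False | False
 True |  True | False | False | False
 True |  True |  True |  True |  True
The columns for φ and ψ agree on every row, so they are logically equivalent.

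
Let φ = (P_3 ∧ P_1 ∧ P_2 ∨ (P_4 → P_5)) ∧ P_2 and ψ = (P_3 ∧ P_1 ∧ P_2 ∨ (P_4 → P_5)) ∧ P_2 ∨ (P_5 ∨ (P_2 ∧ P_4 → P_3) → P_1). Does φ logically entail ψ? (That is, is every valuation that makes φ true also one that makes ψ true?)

yes

P_1 | P_2 | P_3 | P_4 | P_5 || φ | ψ
 T  |  T  |  T  |  T  |  T  || T | T
 T  |  T  |  T  |  T  |  F  || T | T
 T  |  T  |  T  |  F  |  T  || T | T
 T  |  T  |  T  |  F  |  F  || T | T
 T  |  T  |  F  |  T  |  T  || T | T
 T  |  T  |  F  |  T  |  F  || F | T
 T  |  T  |  F  |  F  |  T  || T | T
 T  |  T  |  F  |  F  |  F  || T | T
 T  |  F  |  T  |  T  |  T  || F | T
 T  |  F  |  T  |  T  |  F  || F | T
 T  |  F  |  T  |  F  |  T  || F | T
 T  |  F  |  T  |  F  |  F  || F | T
 T  |  F  |  F  |  T  |  T  || F | T
 T  |  F  |  F  |  T  |  F  || F | T
 T  |  F  |  F  |  F  |  T  || F | T
 T  |  F  |  F  |  F  |  F  || F | T
 F  |  T  |  T  |  T  |  T  || T | T
 F  |  T  |  T  |  T  |  F  || F | F
 F  |  T  |  T  |  F  |  T  || T | T
 F  |  T  |  T  |  F  |  F  || T | T
 F  |  T  |  F  |  T  |  T  || T | T
 F  |  T  |  F  |  T  |  F  || F | T
 F  |  T  |  F  |  F  |  T  || T | T
 F  |  T  |  F  |  F  |  F  || T | T
 F  |  F  |  T  |  T  |  T  || F | F
 F  |  F  |  T  |  T  |  F  || F | F
 F  |  F  |  T  |  F  |  T  || F | F
 F  |  F  |  T  |  F  |  F  || F | F
 F  |  F  |  F  |  T  |  T  || F | F
 F  |  F  |  F  |  T  |  F  || F | F
 F  |  F  |  F  |  F  |  T  || F | F
 F  |  F  |  F  |  F  |  F  || F | F
In every row where φ is true, ψ is also true, so φ ⊨ ψ.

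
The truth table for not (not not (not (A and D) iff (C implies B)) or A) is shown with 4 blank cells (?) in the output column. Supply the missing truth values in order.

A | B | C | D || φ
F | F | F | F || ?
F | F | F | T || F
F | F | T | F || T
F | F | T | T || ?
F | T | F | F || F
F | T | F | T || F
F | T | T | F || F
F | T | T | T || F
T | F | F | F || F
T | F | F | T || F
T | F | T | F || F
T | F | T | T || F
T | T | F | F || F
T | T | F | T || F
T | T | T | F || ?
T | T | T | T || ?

Row A=F, B=F, C=F, D=F: not not (not (A and D) iff (C implies B)) = T, (not not (not (A and D) iff (C implies B)) or A) = T, so the formula = F.
Row A=F, B=F, C=T, D=T: not not (not (A and D) iff (C implies B)) = F, (not not (not (A and D) iff (C implies B)) or A) = F, so the formula = T.
Row A=T, B=T, C=T, D=F: not not (not (A and D) iff (C implies B)) = T, (not not (not (A and D) iff (C implies B)) or A) = T, so the formula = F.
Row A=T, B=T, C=T, D=T: not not (not (A and D) iff (C implies B)) = F, (not not (not (A and D) iff (C implies B)) or A) = T, so the formula = F.

F, T, F, F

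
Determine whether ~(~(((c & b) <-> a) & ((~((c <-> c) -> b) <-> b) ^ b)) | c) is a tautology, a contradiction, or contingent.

a | b | c || φ
T | T | T || F
T | T | F || F
T | F | T || F
T | F | F || F
F | T | T || F
F | T | F || T
F | F | T || F
F | F | F || F
1 of 8 rows are T, so the formula is contingent.

contingent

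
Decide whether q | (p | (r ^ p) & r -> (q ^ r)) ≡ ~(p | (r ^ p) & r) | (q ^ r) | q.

p | q | r || φ | ψ
T | T | T || T | T
T | T | F || T | T
T | F | T || T | T
T | F | F || F | F
F | T | T || T | T
F | T | F || T | T
F | F | T || T | T
F | F | F || T | T
The columns for φ and ψ agree on every row, so they are logically equivalent.

equivalent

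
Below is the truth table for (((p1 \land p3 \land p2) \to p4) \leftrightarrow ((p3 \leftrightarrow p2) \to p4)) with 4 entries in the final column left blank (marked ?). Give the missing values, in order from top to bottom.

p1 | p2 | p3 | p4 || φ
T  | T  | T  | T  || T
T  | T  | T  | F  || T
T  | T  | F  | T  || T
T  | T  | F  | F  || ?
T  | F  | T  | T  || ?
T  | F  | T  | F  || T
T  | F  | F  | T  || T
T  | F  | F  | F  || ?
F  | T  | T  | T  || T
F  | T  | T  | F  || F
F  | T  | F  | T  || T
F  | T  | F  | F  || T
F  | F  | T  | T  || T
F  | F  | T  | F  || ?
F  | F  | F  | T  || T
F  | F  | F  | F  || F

T, T, F, T

Row p1=T, p2=T, p3=F, p4=F: ((p1 \land p3 \land p2) \to p4) = T, ((p3 \leftrightarrow p2) \to p4) = T, so the formula = T.
Row p1=T, p2=F, p3=T, p4=T: ((p1 \land p3 \land p2) \to p4) = T, ((p3 \leftrightarrow p2) \to p4) = T, so the formula = T.
Row p1=T, p2=F, p3=F, p4=F: ((p1 \land p3 \land p2) \to p4) = T, ((p3 \leftrightarrow p2) \to p4) = F, so the formula = F.
Row p1=F, p2=F, p3=T, p4=F: ((p1 \land p3 \land p2) \to p4) = T, ((p3 \leftrightarrow p2) \to p4) = T, so the formula = T.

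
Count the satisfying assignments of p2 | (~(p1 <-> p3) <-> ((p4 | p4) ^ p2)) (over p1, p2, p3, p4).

p1  p2  p3  p4     (p1 <-> p3)  ~(p1 <-> p3)  (p4 | p4)  ((p4 | p4) ^ p2)  φ
0   0   0   0           1            0            0             0          1
0   0   0   1           1            0            1             1          0
0   0   1   0           0            1            0             0          0
0   0   1   1           0            1            1             1          1
0   1   0   0           1            0            0             1          1
0   1   0   1           1            0            1             0          1
0   1   1   0           0            1            0             1          1
0   1   1   1           0            1            1             0          1
1   0   0   0           0            1            0             0          0
1   0   0   1           0            1            1             1          1
1   0   1   0           1            0            0             0          1
1   0   1   1           1            0            1             1          0
1   1   0   0           0            1            0             1          1
1   1   0   1           0            1            1             0          1
1   1   1   0           1            0            0             1          1
1   1   1   1           1            0            1             0          1
The formula is true on 12 of the 16 rows.

12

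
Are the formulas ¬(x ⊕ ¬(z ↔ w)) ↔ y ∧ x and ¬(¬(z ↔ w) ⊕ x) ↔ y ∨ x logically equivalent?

not equivalent

x  y  z  w  |  φ  ψ
T  T  T  T  |  F  F
T  T  T  F  |  T  T
T  T  F  T  |  T  T
T  T  F  F  |  F  F
T  F  T  T  |  T  F
T  F  T  F  |  F  T
T  F  F  T  |  F  T
T  F  F  F  |  T  F
F  T  T  T  |  F  T
F  T  T  F  |  T  F
F  T  F  T  |  T  F
F  T  F  F  |  F  T
F  F  T  T  |  F  F
F  F  T  F  |  T  T
F  F  F  T  |  T  T
F  F  F  F  |  F  F
The columns differ at x=T, y=F, z=T, w=T (φ=T, ψ=F), so they are not equivalent.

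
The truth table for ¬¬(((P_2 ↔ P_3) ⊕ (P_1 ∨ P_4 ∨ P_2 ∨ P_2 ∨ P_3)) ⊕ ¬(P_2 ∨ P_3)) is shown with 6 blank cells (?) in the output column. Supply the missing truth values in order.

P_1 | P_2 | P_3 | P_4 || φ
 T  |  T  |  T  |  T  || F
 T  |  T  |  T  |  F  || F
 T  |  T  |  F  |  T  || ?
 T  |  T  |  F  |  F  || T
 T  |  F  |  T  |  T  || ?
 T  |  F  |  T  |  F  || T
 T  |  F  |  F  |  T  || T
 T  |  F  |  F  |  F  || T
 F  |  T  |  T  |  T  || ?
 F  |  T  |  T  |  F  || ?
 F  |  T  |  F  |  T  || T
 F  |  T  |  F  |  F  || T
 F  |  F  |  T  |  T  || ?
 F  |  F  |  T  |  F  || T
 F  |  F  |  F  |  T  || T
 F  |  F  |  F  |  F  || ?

Row P_1=T, P_2=T, P_3=F, P_4=T: (((P_2 ↔ P_3) ⊕ (P_1 ∨ P_4 ∨ P_2 ∨ P_2 ∨ P_3)) ⊕ ¬(P_2 ∨ P_3)) = T, ¬(((P_2 ↔ P_3) ⊕ (P_1 ∨ P_4 ∨ P_2 ∨ P_2 ∨ P_3)) ⊕ ¬(P_2 ∨ P_3)) = F, so the formula = T.
Row P_1=T, P_2=F, P_3=T, P_4=T: (((P_2 ↔ P_3) ⊕ (P_1 ∨ P_4 ∨ P_2 ∨ P_2 ∨ P_3)) ⊕ ¬(P_2 ∨ P_3)) = T, ¬(((P_2 ↔ P_3) ⊕ (P_1 ∨ P_4 ∨ P_2 ∨ P_2 ∨ P_3)) ⊕ ¬(P_2 ∨ P_3)) = F, so the formula = T.
Row P_1=F, P_2=T, P_3=T, P_4=T: (((P_2 ↔ P_3) ⊕ (P_1 ∨ P_4 ∨ P_2 ∨ P_2 ∨ P_3)) ⊕ ¬(P_2 ∨ P_3)) = F, ¬(((P_2 ↔ P_3) ⊕ (P_1 ∨ P_4 ∨ P_2 ∨ P_2 ∨ P_3)) ⊕ ¬(P_2 ∨ P_3)) = T, so the formula = F.
Row P_1=F, P_2=T, P_3=T, P_4=F: (((P_2 ↔ P_3) ⊕ (P_1 ∨ P_4 ∨ P_2 ∨ P_2 ∨ P_3)) ⊕ ¬(P_2 ∨ P_3)) = F, ¬(((P_2 ↔ P_3) ⊕ (P_1 ∨ P_4 ∨ P_2 ∨ P_2 ∨ P_3)) ⊕ ¬(P_2 ∨ P_3)) = T, so the formula = F.
Row P_1=F, P_2=F, P_3=T, P_4=T: (((P_2 ↔ P_3) ⊕ (P_1 ∨ P_4 ∨ P_2 ∨ P_2 ∨ P_3)) ⊕ ¬(P_2 ∨ P_3)) = T, ¬(((P_2 ↔ P_3) ⊕ (P_1 ∨ P_4 ∨ P_2 ∨ P_2 ∨ P_3)) ⊕ ¬(P_2 ∨ P_3)) = F, so the formula = T.
Row P_1=F, P_2=F, P_3=F, P_4=F: (((P_2 ↔ P_3) ⊕ (P_1 ∨ P_4 ∨ P_2 ∨ P_2 ∨ P_3)) ⊕ ¬(P_2 ∨ P_3)) = F, ¬(((P_2 ↔ P_3) ⊕ (P_1 ∨ P_4 ∨ P_2 ∨ P_2 ∨ P_3)) ⊕ ¬(P_2 ∨ P_3)) = T, so the formula = F.

T, T, F, F, T, F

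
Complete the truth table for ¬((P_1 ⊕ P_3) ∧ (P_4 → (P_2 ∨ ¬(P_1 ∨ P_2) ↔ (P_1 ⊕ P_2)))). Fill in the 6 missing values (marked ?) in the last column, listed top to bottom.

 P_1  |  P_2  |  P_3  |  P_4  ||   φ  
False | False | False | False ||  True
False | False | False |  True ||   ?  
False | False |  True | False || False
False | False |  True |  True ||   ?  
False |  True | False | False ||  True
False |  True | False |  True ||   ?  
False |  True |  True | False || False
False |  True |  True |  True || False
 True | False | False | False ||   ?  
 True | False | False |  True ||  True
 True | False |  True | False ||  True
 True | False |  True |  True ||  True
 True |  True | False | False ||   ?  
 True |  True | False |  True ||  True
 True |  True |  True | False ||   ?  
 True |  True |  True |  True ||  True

Row P_1=False, P_2=False, P_3=False, P_4=True: (P_1 ⊕ P_3) = False, (P_4 → (P_2 ∨ ¬(P_1 ∨ P_2) ↔ (P_1 ⊕ P_2))) = False, ((P_1 ⊕ P_3) ∧ (P_4 → (P_2 ∨ ¬(P_1 ∨ P_2) ↔ (P_1 ⊕ P_2)))) = False, so the formula = True.
Row P_1=False, P_2=False, P_3=True, P_4=True: (P_1 ⊕ P_3) = True, (P_4 → (P_2 ∨ ¬(P_1 ∨ P_2) ↔ (P_1 ⊕ P_2))) = False, ((P_1 ⊕ P_3) ∧ (P_4 → (P_2 ∨ ¬(P_1 ∨ P_2) ↔ (P_1 ⊕ P_2)))) = False, so the formula = True.
Row P_1=False, P_2=True, P_3=False, P_4=True: (P_1 ⊕ P_3) = False, (P_4 → (P_2 ∨ ¬(P_1 ∨ P_2) ↔ (P_1 ⊕ P_2))) = True, ((P_1 ⊕ P_3) ∧ (P_4 → (P_2 ∨ ¬(P_1 ∨ P_2) ↔ (P_1 ⊕ P_2)))) = False, so the formula = True.
Row P_1=True, P_2=False, P_3=False, P_4=False: (P_1 ⊕ P_3) = True, (P_4 → (P_2 ∨ ¬(P_1 ∨ P_2) ↔ (P_1 ⊕ P_2))) = True, ((P_1 ⊕ P_3) ∧ (P_4 → (P_2 ∨ ¬(P_1 ∨ P_2) ↔ (P_1 ⊕ P_2)))) = True, so the formula = False.
Row P_1=True, P_2=True, P_3=False, P_4=False: (P_1 ⊕ P_3) = True, (P_4 → (P_2 ∨ ¬(P_1 ∨ P_2) ↔ (P_1 ⊕ P_2))) = True, ((P_1 ⊕ P_3) ∧ (P_4 → (P_2 ∨ ¬(P_1 ∨ P_2) ↔ (P_1 ⊕ P_2)))) = True, so the formula = False.
Row P_1=True, P_2=True, P_3=True, P_4=False: (P_1 ⊕ P_3) = False, (P_4 → (P_2 ∨ ¬(P_1 ∨ P_2) ↔ (P_1 ⊕ P_2))) = True, ((P_1 ⊕ P_3) ∧ (P_4 → (P_2 ∨ ¬(P_1 ∨ P_2) ↔ (P_1 ⊕ P_2)))) = False, so the formula = True.

True, True, True, False, False, True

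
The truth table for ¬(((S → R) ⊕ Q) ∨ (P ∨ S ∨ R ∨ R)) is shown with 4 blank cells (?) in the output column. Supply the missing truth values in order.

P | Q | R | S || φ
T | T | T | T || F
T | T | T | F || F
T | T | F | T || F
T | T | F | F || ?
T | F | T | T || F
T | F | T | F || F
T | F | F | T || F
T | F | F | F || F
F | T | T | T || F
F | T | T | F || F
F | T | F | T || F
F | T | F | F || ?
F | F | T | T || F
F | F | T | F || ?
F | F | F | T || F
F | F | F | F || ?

F, T, F, F

Row P=T, Q=T, R=F, S=F: ((S → R) ⊕ Q) = F, (P ∨ S ∨ R ∨ R) = T, (((S → R) ⊕ Q) ∨ (P ∨ S ∨ R ∨ R)) = T, so the formula = F.
Row P=F, Q=T, R=F, S=F: ((S → R) ⊕ Q) = F, (P ∨ S ∨ R ∨ R) = F, (((S → R) ⊕ Q) ∨ (P ∨ S ∨ R ∨ R)) = F, so the formula = T.
Row P=F, Q=F, R=T, S=F: ((S → R) ⊕ Q) = T, (P ∨ S ∨ R ∨ R) = T, (((S → R) ⊕ Q) ∨ (P ∨ S ∨ R ∨ R)) = T, so the formula = F.
Row P=F, Q=F, R=F, S=F: ((S → R) ⊕ Q) = T, (P ∨ S ∨ R ∨ R) = F, (((S → R) ⊕ Q) ∨ (P ∨ S ∨ R ∨ R)) = T, so the formula = F.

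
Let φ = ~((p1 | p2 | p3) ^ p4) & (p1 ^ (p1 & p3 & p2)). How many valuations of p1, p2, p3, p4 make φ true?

p1  p2  p3  p4  |  φ
T   T   T   T   |  F
T   T   T   F   |  F
T   T   F   T   |  T
T   T   F   F   |  F
T   F   T   T   |  T
T   F   T   F   |  F
T   F   F   T   |  T
T   F   F   F   |  F
F   T   T   T   |  F
F   T   T   F   |  F
F   T   F   T   |  F
F   T   F   F   |  F
F   F   T   T   |  F
F   F   T   F   |  F
F   F   F   T   |  F
F   F   F   F   |  F
The formula is true on 3 of the 16 rows.

3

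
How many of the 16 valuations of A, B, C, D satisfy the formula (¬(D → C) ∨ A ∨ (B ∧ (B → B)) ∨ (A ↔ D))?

A | B | C | D | (D → C) | ¬(D → C) | (B → B) | (B ∧ (B → B)) | (A ↔ D) | φ
- | - | - | - | ------- | -------- | ------- | ------------- | ------- | -
T | T | T | T |    T    |    F     |    T    |       T       |    T    | T
T | T | T | F |    T    |    F     |    T    |       T       |    F    | T
T | T | F | T |    F    |    T     |    T    |       T       |    T    | T
T | T | F | F |    T    |    F     |    T    |       T       |    F    | T
T | F | T | T |    T    |    F     |    T    |       F       |    T    | T
T | F | T | F |    T    |    F     |    T    |       F       |    F    | T
T | F | F | T |    F    |    T     |    T    |       F       |    T    | T
T | F | F | F |    T    |    F     |    T    |       F       |    F    | T
F | T | T | T |    T    |    F     |    T    |       T       |    F    | T
F | T | T | F |    T    |    F     |    T    |       T       |    T    | T
F | T | F | T |    F    |    T     |    T    |       T       |    F    | T
F | T | F | F |    T    |    F     |    T    |       T       |    T    | T
F | F | T | T |    T    |    F     |    T    |       F       |    F    | F
F | F | T | F |    T    |    F     |    T    |       F       |    T    | T
F | F | F | T |    F    |    T     |    T    |       F       |    F    | T
F | F | F | F |    T    |    F     |    T    |       F       |    T    | T
The formula is true on 15 of the 16 rows.

15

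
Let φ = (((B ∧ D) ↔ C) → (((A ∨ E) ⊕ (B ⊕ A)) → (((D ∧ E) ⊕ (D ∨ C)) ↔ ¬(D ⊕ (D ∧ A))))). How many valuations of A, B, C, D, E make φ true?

26

A | B | C | D | E || φ
1 | 1 | 1 | 1 | 1 || 0
1 | 1 | 1 | 1 | 0 || 1
1 | 1 | 1 | 0 | 1 || 1
1 | 1 | 1 | 0 | 0 || 1
1 | 1 | 0 | 1 | 1 || 1
1 | 1 | 0 | 1 | 0 || 1
1 | 1 | 0 | 0 | 1 || 0
1 | 1 | 0 | 0 | 0 || 0
1 | 0 | 1 | 1 | 1 || 1
1 | 0 | 1 | 1 | 0 || 1
1 | 0 | 1 | 0 | 1 || 1
1 | 0 | 1 | 0 | 0 || 1
1 | 0 | 0 | 1 | 1 || 1
1 | 0 | 0 | 1 | 0 || 1
1 | 0 | 0 | 0 | 1 || 1
1 | 0 | 0 | 0 | 0 || 1
0 | 1 | 1 | 1 | 1 || 1
0 | 1 | 1 | 1 | 0 || 0
0 | 1 | 1 | 0 | 1 || 1
0 | 1 | 1 | 0 | 0 || 1
0 | 1 | 0 | 1 | 1 || 1
0 | 1 | 0 | 1 | 0 || 1
0 | 1 | 0 | 0 | 1 || 1
0 | 1 | 0 | 0 | 0 || 0
0 | 0 | 1 | 1 | 1 || 1
0 | 0 | 1 | 1 | 0 || 1
0 | 0 | 1 | 0 | 1 || 1
0 | 0 | 1 | 0 | 0 || 1
0 | 0 | 0 | 1 | 1 || 1
0 | 0 | 0 | 1 | 0 || 1
0 | 0 | 0 | 0 | 1 || 0
0 | 0 | 0 | 0 | 0 || 1
The formula is true on 26 of the 32 rows.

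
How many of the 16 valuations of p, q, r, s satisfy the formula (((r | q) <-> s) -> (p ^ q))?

12

p  q  r  s     (((r | q) <-> s) -> (p ^ q))
F  F  F  F                  F              
F  F  F  T                  T              
F  F  T  F                  T              
F  F  T  T                  F              
F  T  F  F                  T              
F  T  F  T                  T              
F  T  T  F                  T              
F  T  T  T                  T              
T  F  F  F                  T              
T  F  F  T                  T              
T  F  T  F                  T              
T  F  T  T                  T              
T  T  F  F                  T              
T  T  F  T                  F              
T  T  T  F                  T              
T  T  T  T                  F              
The formula is true on 12 of the 16 rows.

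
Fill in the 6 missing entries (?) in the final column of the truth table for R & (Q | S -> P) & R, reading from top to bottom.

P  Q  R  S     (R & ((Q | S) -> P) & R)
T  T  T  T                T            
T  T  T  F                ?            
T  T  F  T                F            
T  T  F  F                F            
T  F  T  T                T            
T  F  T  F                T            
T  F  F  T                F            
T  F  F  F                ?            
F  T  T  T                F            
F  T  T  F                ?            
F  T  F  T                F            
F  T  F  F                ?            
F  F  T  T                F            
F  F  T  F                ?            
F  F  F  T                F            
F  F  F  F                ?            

Row P=T, Q=T, R=T, S=F: (Q | S -> P) = T, so (R & ((Q | S) -> P) & R) = T.
Row P=T, Q=F, R=F, S=F: (Q | S -> P) = T, so (R & ((Q | S) -> P) & R) = F.
Row P=F, Q=T, R=T, S=F: (Q | S -> P) = F, so (R & ((Q | S) -> P) & R) = F.
Row P=F, Q=T, R=F, S=F: (Q | S -> P) = F, so (R & ((Q | S) -> P) & R) = F.
Row P=F, Q=F, R=T, S=F: (Q | S -> P) = T, so (R & ((Q | S) -> P) & R) = T.
Row P=F, Q=F, R=F, S=F: (Q | S -> P) = T, so (R & ((Q | S) -> P) & R) = F.

T, F, F, F, T, F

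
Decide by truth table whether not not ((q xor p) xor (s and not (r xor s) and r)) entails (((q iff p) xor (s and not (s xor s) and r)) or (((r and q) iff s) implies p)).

p | q | r | s | φ | ψ
- | - | - | - | - | -
F | F | F | F | F | T
F | F | F | T | F | T
F | F | T | F | F | T
F | F | T | T | T | T
F | T | F | F | T | F
F | T | F | T | T | T
F | T | T | F | T | T
F | T | T | T | F | T
T | F | F | F | T | T
T | F | F | T | T | T
T | F | T | F | T | T
T | F | T | T | F | T
T | T | F | F | F | T
T | T | F | T | F | T
T | T | T | F | F | T
T | T | T | T | T | T
At p=F, q=T, r=F, s=F we have φ true but ψ false, so φ does not entail ψ.

no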